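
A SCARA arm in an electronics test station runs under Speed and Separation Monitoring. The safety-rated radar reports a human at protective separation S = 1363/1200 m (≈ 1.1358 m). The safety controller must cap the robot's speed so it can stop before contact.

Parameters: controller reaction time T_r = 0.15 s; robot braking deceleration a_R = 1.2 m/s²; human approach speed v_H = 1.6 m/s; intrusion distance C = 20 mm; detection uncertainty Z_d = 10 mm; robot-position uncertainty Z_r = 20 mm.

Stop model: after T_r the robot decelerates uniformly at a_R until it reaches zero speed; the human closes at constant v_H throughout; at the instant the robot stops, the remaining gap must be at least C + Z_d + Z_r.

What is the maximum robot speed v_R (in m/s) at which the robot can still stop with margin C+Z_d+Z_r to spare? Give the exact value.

v_R_max = 1/2 m/s = 0.5000 m/s

quadratic (5/12)·v² + (89/60)·v + (-203/240) = 0
  disc = (89/60)² − 4·(5/12)·(-203/240) = 361/100 ; √disc = 19/10
  v_R = (−(89/60) + 19/10) / (2·(5/12)) = 1/2 m/s
check:
stop time T_s = (1/2)/(6/5) = 0.4167 s
reaction-phase robot travel = 0.5000·0.1500 = 0.0750 m
braking distance = 0.5000²/(2·1.2000) = 0.1042 m
human closes 1.6000·0.5667 = 0.9067 m
residual clearance needed = 0.0200+0.0100+0.0200 = 0.0500 m
sum ≈ 0.0750+0.1042+0.9067+0.0500 ≈ 1.1358 m = S ✓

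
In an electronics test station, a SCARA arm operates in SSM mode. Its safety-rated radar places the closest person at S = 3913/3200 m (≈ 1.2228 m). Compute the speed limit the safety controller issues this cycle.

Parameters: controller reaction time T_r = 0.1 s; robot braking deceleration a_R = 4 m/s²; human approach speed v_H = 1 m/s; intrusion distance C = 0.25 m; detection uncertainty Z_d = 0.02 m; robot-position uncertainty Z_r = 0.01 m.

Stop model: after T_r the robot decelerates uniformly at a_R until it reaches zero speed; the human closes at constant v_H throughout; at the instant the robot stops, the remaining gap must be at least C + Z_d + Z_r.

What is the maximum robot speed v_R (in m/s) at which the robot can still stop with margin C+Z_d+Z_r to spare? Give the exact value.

at the boundary: (1/8)·v² + (7/20)·v + (-2697/3200) = 0
  disc = (7/20)² − 4·(1/8)·(-2697/3200) = 3481/6400 ; √disc = 59/80
  v_R = (−(7/20) + 59/80) / (2·(1/8)) = 31/20 m/s
check:
T_s = v_R/a_R = (31/20)/4 = 0.3875 s
reaction-phase robot travel = 1.5500·0.1000 = 0.1550 m
braking distance = 1.5500²/(2·4.0000) = 0.3003 m
human over T_r+T_s: 1.0000·(0.1000+0.3875) = 0.4875 m
margins: 0.2500+0.0200+0.0100 = 0.2800 m
sum ≈ 0.1550+0.3003+0.4875+0.2800 ≈ 1.2228 m = S ✓

v_R_max = 31/20 m/s = 1.5500 m/s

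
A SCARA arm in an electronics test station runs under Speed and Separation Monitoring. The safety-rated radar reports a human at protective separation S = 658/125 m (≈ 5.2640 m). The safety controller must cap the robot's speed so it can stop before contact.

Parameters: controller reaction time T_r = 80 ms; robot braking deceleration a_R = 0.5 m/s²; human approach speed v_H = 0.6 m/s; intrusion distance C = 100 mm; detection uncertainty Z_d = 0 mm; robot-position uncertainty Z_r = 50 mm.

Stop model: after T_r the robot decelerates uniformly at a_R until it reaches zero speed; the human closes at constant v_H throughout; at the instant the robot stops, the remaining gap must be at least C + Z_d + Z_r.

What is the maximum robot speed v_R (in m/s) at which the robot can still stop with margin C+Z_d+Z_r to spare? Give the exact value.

v_R_max = 17/10 m/s = 1.7000 m/s

at the boundary: (1)·v² + (32/25)·v + (-2533/500) = 0
  disc = (32/25)² − 4·(1)·(-2533/500) = 13689/625 ; √disc = 117/25
  v_R = (−(32/25) + 117/25) / (2·(1)) = 17/10 m/s
check:
T_s = v_R/a_R = (17/10)/(1/2) = 3.4000 s
robot covers v_R·T_r = 1.7000·0.0800 = 0.1360 m before braking
braking distance = 1.7000²/(2·0.5000) = 2.8900 m
human closes 0.6000·3.4800 = 2.0880 m
margins: 0.1000+0.0000+0.0500 = 0.1500 m
sum ≈ 0.1360+2.8900+2.0880+0.1500 ≈ 5.2640 m = S ✓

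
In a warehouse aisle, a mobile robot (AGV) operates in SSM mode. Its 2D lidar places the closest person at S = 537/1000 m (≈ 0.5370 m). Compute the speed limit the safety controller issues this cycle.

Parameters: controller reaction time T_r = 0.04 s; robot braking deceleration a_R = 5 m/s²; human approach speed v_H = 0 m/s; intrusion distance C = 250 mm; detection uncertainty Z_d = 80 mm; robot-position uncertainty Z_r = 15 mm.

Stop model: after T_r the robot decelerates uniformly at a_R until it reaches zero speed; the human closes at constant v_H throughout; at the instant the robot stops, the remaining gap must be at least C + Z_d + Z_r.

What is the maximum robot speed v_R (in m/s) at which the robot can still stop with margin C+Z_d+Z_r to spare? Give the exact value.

v_R_max = 6/5 m/s = 1.2000 m/s

at the boundary: (1/10)·v² + (1/25)·v + (-24/125) = 0
  disc = (1/25)² − 4·(1/10)·(-24/125) = 49/625 ; √disc = 7/25
  v_R = (−(1/25) + 7/25) / (2·(1/10)) = 6/5 m/s
check:
stop time T_s = (6/5)/5 = 0.2400 s
reaction-phase robot travel = 1.2000·0.0400 = 0.0480 m
braking distance = 1.2000²/(2·5.0000) = 0.1440 m
human over T_r+T_s: 0.0000·(0.0400+0.2400) = 0.0000 m
margins: 0.2500+0.0800+0.0150 = 0.3450 m
sum ≈ 0.0480+0.1440+0.0000+0.3450 ≈ 0.5370 m = S ✓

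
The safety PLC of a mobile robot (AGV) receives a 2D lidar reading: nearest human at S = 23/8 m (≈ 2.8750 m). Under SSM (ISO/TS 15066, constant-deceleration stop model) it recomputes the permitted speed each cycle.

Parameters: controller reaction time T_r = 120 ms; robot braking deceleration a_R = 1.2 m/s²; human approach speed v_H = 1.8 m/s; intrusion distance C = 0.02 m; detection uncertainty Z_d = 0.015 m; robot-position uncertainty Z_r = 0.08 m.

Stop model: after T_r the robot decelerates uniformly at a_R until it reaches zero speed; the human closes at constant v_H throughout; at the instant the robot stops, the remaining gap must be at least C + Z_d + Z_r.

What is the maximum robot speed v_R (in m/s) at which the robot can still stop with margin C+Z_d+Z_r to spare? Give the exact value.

quadratic (5/12)·v² + (81/50)·v + (-318/125) = 0
  disc = (81/50)² − 4·(5/12)·(-318/125) = 17161/2500 ; √disc = 131/50
  v_R = (−(81/50) + 131/50) / (2·(5/12)) = 6/5 m/s
check:
stop time T_s = (6/5)/(6/5) = 1.0000 s
robot in T_r: 1.2000·0.1200 = 0.1440 m
braking distance = 1.2000²/(2·1.2000) = 0.6000 m
human over T_r+T_s: 1.8000·(0.1200+1.0000) = 2.0160 m
C+Z_d+Z_r = 0.0200+0.0150+0.0800 = 0.1150 m
sum ≈ 0.1440+0.6000+2.0160+0.1150 ≈ 2.8750 m = S ✓

v_R_max = 6/5 m/s = 1.2000 m/s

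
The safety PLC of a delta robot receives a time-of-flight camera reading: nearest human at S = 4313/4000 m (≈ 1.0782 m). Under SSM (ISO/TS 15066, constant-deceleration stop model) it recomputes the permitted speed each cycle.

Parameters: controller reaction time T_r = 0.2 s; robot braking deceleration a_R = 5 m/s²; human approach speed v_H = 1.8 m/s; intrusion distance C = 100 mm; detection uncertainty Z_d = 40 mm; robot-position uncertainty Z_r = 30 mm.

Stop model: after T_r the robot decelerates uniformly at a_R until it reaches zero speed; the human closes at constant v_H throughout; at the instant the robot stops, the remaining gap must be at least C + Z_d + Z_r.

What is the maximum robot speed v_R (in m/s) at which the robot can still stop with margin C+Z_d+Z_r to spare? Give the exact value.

at the boundary: (1/10)·v² + (14/25)·v + (-2193/4000) = 0
  disc = (14/25)² − 4·(1/10)·(-2193/4000) = 5329/10000 ; √disc = 73/100
  v_R = (−(14/25) + 73/100) / (2·(1/10)) = 17/20 m/s
check:
braking lasts T_s = (17/20)/5 = 0.1700 s
reaction-phase robot travel = 0.8500·0.2000 = 0.1700 m
robot covers 0.8500·0.1700 − ½·5.0000·0.1700² = 0.0722 m while stopping
person approaches 1.8000·(0.2000+0.1700) = 0.6660 m
residual clearance needed = 0.1000+0.0400+0.0300 = 0.1700 m
sum ≈ 0.1700+0.0722+0.6660+0.1700 ≈ 1.0782 m = S ✓

v_R_max = 17/20 m/s = 0.8500 m/s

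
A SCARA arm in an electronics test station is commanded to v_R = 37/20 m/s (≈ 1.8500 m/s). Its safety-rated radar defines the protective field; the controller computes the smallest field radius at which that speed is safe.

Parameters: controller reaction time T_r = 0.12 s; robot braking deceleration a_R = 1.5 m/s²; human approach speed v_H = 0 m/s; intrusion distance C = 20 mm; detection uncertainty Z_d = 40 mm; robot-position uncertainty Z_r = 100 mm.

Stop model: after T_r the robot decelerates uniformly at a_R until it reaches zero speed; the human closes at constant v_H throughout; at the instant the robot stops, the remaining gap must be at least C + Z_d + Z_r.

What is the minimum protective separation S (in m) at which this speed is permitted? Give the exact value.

T_s = v_R/a_R = (37/20)/(3/2) = 1.2333 s
robot in T_r: 1.8500·0.1200 = 0.2220 m
robot covers 1.8500·1.2333 − ½·1.5000·1.2333² = 1.1408 m while stopping
human closes 0.0000·1.3533 = 0.0000 m
residual clearance needed = 0.0200+0.0400+0.1000 = 0.1600 m
S_min ≈ 0.2220+1.1408+0.0000+0.1600  ⇒  S_min = 9137/6000 m

S_min = 9137/6000 m = 1.5228 m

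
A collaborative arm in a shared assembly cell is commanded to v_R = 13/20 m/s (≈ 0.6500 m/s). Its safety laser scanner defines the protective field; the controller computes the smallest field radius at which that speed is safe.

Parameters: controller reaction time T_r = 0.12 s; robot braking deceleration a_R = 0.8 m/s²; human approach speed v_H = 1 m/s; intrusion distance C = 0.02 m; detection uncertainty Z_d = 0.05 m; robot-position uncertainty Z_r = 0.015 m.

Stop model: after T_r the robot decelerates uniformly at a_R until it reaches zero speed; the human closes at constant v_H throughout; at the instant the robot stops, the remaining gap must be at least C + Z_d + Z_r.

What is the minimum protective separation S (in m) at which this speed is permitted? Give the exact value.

stop time T_s = (13/20)/(4/5) = 0.8125 s
robot in T_r: 0.6500·0.1200 = 0.0780 m
braking distance = 0.6500²/(2·0.8000) = 0.2641 m
human closes 1.0000·0.9325 = 0.9325 m
C+Z_d+Z_r = 0.0200+0.0500+0.0150 = 0.0850 m
S_min ≈ 0.0780+0.2641+0.9325+0.0850  ⇒  S_min = 21753/16000 m

S_min = 21753/16000 m = 1.3596 m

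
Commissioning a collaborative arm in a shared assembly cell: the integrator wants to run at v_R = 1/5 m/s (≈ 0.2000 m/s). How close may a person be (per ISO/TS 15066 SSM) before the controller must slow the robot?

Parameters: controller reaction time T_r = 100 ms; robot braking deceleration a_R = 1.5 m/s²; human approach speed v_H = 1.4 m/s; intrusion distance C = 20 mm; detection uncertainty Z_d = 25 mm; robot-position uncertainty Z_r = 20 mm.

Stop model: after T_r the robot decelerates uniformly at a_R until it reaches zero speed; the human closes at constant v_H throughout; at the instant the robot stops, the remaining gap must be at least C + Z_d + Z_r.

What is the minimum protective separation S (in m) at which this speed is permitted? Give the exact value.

stop time T_s = (1/5)/(3/2) = 0.1333 s
reaction-phase robot travel = 0.2000·0.1000 = 0.0200 m
robot covers 0.2000·0.1333 − ½·1.5000·0.1333² = 0.0133 m while stopping
person approaches 1.4000·(0.1000+0.1333) = 0.3267 m
residual clearance needed = 0.0200+0.0250+0.0200 = 0.0650 m
S_min ≈ 0.0200+0.0133+0.3267+0.0650  ⇒  S_min = 17/40 m

S_min = 17/40 m = 0.4250 m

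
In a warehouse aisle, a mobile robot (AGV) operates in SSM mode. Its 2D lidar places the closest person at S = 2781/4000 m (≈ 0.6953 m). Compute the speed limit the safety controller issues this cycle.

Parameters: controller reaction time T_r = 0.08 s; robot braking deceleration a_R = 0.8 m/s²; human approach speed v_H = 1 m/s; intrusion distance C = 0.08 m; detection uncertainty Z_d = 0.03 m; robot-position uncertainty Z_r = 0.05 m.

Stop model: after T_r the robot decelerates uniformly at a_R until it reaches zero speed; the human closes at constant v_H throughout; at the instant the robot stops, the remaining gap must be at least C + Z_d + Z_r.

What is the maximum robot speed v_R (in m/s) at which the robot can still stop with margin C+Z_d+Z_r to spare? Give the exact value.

collect terms ⇒ (5/8)·v_R² + (133/100)·v_R + (-1821/4000) = 0
  disc = (133/100)² − 4·(5/8)·(-1821/4000) = 116281/40000 ; √disc = 341/200
  v_R = (−(133/100) + 341/200) / (2·(5/8)) = 3/10 m/s
check:
stop time T_s = (3/10)/(4/5) = 0.3750 s
robot covers v_R·T_r = 0.3000·0.0800 = 0.0240 m before braking
braking distance = 0.3000²/(2·0.8000) = 0.0563 m
human over T_r+T_s: 1.0000·(0.0800+0.3750) = 0.4550 m
margins: 0.0800+0.0300+0.0500 = 0.1600 m
sum ≈ 0.0240+0.0563+0.4550+0.1600 ≈ 0.6953 m = S ✓

v_R_max = 3/10 m/s = 0.3000 m/s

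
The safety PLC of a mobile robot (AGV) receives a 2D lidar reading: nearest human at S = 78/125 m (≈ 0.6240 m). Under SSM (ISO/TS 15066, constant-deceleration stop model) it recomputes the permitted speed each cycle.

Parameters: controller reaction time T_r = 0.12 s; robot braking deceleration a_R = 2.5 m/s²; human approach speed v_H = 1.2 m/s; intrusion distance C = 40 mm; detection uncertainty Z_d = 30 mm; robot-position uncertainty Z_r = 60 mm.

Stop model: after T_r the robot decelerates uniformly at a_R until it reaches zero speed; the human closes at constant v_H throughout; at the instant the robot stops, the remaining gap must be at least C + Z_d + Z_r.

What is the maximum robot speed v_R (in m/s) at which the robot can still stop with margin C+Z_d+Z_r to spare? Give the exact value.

quadratic (1/5)·v² + (3/5)·v + (-7/20) = 0
  disc = (3/5)² − 4·(1/5)·(-7/20) = 16/25 ; √disc = 4/5
  v_R = (−(3/5) + 4/5) / (2·(1/5)) = 1/2 m/s
check:
stop time T_s = (1/2)/(5/2) = 0.2000 s
robot covers v_R·T_r = 0.5000·0.1200 = 0.0600 m before braking
braking distance = 0.5000²/(2·2.5000) = 0.0500 m
human over T_r+T_s: 1.2000·(0.1200+0.2000) = 0.3840 m
residual clearance needed = 0.0400+0.0300+0.0600 = 0.1300 m
sum ≈ 0.0600+0.0500+0.3840+0.1300 ≈ 0.6240 m = S ✓

v_R_max = 1/2 m/s = 0.5000 m/s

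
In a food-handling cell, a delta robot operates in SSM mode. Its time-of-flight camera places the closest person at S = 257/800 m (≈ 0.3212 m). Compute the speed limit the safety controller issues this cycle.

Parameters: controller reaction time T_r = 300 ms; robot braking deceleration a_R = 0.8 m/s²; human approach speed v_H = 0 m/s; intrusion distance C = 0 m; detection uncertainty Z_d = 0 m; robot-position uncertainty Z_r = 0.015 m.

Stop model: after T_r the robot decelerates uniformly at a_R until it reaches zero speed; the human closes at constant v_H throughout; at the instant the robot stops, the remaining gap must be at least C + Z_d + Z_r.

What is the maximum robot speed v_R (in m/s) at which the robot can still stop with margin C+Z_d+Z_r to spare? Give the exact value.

v_R_max = 1/2 m/s = 0.5000 m/s

at the boundary: (5/8)·v² + (3/10)·v + (-49/160) = 0
  disc = (3/10)² − 4·(5/8)·(-49/160) = 1369/1600 ; √disc = 37/40
  v_R = (−(3/10) + 37/40) / (2·(5/8)) = 1/2 m/s
check:
T_s = v_R/a_R = (1/2)/(4/5) = 0.6250 s
robot in T_r: 0.5000·0.3000 = 0.1500 m
robot under decel: 0.5000²/(2·0.8000) = 0.1562 m
person approaches 0.0000·(0.3000+0.6250) = 0.0000 m
residual clearance needed = 0.0000+0.0000+0.0150 = 0.0150 m
sum ≈ 0.1500+0.1562+0.0000+0.0150 ≈ 0.3212 m = S ✓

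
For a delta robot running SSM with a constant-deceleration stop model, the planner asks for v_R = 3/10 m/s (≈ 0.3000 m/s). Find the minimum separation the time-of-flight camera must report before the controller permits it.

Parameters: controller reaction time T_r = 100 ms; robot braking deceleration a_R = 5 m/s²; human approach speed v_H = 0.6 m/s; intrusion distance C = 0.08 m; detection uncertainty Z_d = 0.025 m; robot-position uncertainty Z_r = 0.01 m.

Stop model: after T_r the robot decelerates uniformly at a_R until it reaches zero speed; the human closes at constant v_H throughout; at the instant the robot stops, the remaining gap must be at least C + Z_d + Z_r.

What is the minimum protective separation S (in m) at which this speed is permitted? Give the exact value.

S_min = 1/4 m = 0.2500 m

braking lasts T_s = (3/10)/5 = 0.0600 s
robot covers v_R·T_r = 0.3000·0.1000 = 0.0300 m before braking
robot under decel: 0.3000²/(2·5.0000) = 0.0090 m
human closes 0.6000·0.1600 = 0.0960 m
C+Z_d+Z_r = 0.0800+0.0250+0.0100 = 0.1150 m
S_min ≈ 0.0300+0.0090+0.0960+0.1150  ⇒  S_min = 1/4 m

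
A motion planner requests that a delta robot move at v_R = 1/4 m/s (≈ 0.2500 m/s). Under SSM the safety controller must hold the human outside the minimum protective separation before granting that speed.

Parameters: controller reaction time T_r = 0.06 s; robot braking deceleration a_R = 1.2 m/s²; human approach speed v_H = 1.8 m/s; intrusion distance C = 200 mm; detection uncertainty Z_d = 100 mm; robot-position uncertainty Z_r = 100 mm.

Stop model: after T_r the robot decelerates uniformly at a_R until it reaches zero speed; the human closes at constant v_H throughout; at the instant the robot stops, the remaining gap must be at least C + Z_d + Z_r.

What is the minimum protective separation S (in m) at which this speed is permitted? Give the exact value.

S_min = 22177/24000 m = 0.9240 m

T_s = v_R/a_R = (1/4)/(6/5) = 0.2083 s
reaction-phase robot travel = 0.2500·0.0600 = 0.0150 m
braking distance = 0.2500²/(2·1.2000) = 0.0260 m
human closes 1.8000·0.2683 = 0.4830 m
residual clearance needed = 0.2000+0.1000+0.1000 = 0.4000 m
S_min ≈ 0.0150+0.0260+0.4830+0.4000  ⇒  S_min = 22177/24000 m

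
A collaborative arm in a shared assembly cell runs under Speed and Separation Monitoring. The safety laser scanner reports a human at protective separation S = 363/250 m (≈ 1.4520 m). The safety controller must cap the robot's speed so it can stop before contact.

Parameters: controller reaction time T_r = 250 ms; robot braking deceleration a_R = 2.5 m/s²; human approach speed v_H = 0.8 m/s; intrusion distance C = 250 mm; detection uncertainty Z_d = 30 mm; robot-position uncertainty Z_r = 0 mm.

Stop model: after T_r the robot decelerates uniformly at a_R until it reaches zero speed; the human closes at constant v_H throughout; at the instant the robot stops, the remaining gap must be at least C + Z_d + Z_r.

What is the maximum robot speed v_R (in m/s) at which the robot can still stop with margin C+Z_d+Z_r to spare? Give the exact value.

at the boundary: (1/5)·v² + (57/100)·v + (-243/250) = 0
  disc = (57/100)² − 4·(1/5)·(-243/250) = 441/400 ; √disc = 21/20
  v_R = (−(57/100) + 21/20) / (2·(1/5)) = 6/5 m/s
check:
braking lasts T_s = (6/5)/(5/2) = 0.4800 s
robot covers v_R·T_r = 1.2000·0.2500 = 0.3000 m before braking
braking distance = 1.2000²/(2·2.5000) = 0.2880 m
person approaches 0.8000·(0.2500+0.4800) = 0.5840 m
C+Z_d+Z_r = 0.2500+0.0300+0.0000 = 0.2800 m
sum ≈ 0.3000+0.2880+0.5840+0.2800 ≈ 1.4520 m = S ✓

v_R_max = 6/5 m/s = 1.2000 m/s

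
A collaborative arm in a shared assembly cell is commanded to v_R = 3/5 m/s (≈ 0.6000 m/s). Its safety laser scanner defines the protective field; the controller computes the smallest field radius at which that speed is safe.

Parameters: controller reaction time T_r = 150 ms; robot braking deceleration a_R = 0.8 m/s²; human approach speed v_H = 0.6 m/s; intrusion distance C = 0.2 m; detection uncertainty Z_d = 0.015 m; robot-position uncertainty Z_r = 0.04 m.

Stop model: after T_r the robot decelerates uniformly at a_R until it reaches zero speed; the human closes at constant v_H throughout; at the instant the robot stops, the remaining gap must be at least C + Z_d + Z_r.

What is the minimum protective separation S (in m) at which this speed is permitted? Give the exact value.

stop time T_s = (3/5)/(4/5) = 0.7500 s
robot covers v_R·T_r = 0.6000·0.1500 = 0.0900 m before braking
robot under decel: 0.6000²/(2·0.8000) = 0.2250 m
person approaches 0.6000·(0.1500+0.7500) = 0.5400 m
C+Z_d+Z_r = 0.2000+0.0150+0.0400 = 0.2550 m
S_min ≈ 0.0900+0.2250+0.5400+0.2550  ⇒  S_min = 111/100 m

S_min = 111/100 m = 1.1100 m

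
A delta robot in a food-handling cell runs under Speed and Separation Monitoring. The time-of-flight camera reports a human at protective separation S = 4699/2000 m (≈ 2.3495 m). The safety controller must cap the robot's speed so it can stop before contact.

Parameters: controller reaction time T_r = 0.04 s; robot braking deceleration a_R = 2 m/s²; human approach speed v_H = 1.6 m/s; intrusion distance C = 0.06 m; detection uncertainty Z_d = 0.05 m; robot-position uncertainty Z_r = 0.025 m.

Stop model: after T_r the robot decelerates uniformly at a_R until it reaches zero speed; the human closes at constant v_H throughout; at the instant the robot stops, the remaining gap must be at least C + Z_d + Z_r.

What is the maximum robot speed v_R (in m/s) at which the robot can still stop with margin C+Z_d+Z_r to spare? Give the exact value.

quadratic (1/4)·v² + (21/25)·v + (-4301/2000) = 0
  disc = (21/25)² − 4·(1/4)·(-4301/2000) = 28561/10000 ; √disc = 169/100
  v_R = (−(21/25) + 169/100) / (2·(1/4)) = 17/10 m/s
check:
braking lasts T_s = (17/10)/2 = 0.8500 s
robot covers v_R·T_r = 1.7000·0.0400 = 0.0680 m before braking
robot under decel: 1.7000²/(2·2.0000) = 0.7225 m
human over T_r+T_s: 1.6000·(0.0400+0.8500) = 1.4240 m
C+Z_d+Z_r = 0.0600+0.0500+0.0250 = 0.1350 m
sum ≈ 0.0680+0.7225+1.4240+0.1350 ≈ 2.3495 m = S ✓

v_R_max = 17/10 m/s = 1.7000 m/s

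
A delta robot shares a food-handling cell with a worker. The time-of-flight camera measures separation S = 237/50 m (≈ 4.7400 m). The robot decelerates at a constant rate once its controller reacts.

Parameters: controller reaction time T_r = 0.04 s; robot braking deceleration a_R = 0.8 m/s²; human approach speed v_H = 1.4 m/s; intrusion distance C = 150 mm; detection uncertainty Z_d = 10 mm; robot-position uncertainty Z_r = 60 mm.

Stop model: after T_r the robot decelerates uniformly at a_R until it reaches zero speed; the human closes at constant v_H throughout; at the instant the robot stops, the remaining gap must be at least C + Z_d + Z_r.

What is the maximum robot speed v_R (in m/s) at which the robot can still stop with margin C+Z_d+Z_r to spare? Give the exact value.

collect terms ⇒ (5/8)·v_R² + (179/100)·v_R + (-558/125) = 0
  disc = (179/100)² − 4·(5/8)·(-558/125) = 143641/10000 ; √disc = 379/100
  v_R = (−(179/100) + 379/100) / (2·(5/8)) = 8/5 m/s
check:
T_s = v_R/a_R = (8/5)/(4/5) = 2.0000 s
reaction-phase robot travel = 1.6000·0.0400 = 0.0640 m
braking distance = 1.6000²/(2·0.8000) = 1.6000 m
person approaches 1.4000·(0.0400+2.0000) = 2.8560 m
residual clearance needed = 0.1500+0.0100+0.0600 = 0.2200 m
sum ≈ 0.0640+1.6000+2.8560+0.2200 ≈ 4.7400 m = S ✓

v_R_max = 8/5 m/s = 1.6000 m/s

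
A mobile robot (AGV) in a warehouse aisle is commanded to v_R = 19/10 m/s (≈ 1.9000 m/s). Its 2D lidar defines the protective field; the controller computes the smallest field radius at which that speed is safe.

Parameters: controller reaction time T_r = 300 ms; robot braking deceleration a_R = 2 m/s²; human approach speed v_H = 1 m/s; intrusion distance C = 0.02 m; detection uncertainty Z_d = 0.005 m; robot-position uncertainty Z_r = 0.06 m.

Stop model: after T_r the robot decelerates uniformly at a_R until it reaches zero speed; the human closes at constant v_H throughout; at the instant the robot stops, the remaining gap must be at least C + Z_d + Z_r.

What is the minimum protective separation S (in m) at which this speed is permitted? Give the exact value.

braking lasts T_s = (19/10)/2 = 0.9500 s
reaction-phase robot travel = 1.9000·0.3000 = 0.5700 m
robot covers 1.9000·0.9500 − ½·2.0000·0.9500² = 0.9025 m while stopping
human closes 1.0000·1.2500 = 1.2500 m
C+Z_d+Z_r = 0.0200+0.0050+0.0600 = 0.0850 m
S_min ≈ 0.5700+0.9025+1.2500+0.0850  ⇒  S_min = 1123/400 m

S_min = 1123/400 m = 2.8075 m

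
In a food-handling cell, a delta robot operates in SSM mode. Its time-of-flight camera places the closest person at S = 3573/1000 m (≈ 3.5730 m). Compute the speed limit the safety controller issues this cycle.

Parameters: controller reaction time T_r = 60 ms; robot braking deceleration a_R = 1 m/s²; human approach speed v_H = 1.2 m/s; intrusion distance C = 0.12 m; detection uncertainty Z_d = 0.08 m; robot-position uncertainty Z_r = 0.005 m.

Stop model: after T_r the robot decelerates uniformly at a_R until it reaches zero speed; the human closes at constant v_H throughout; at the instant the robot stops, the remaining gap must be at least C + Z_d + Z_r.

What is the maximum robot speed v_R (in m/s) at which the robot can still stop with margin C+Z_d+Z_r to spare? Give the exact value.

v_R_max = 8/5 m/s = 1.6000 m/s

collect terms ⇒ (1/2)·v_R² + (63/50)·v_R + (-412/125) = 0
  disc = (63/50)² − 4·(1/2)·(-412/125) = 20449/2500 ; √disc = 143/50
  v_R = (−(63/50) + 143/50) / (2·(1/2)) = 8/5 m/s
check:
stop time T_s = (8/5)/1 = 1.6000 s
reaction-phase robot travel = 1.6000·0.0600 = 0.0960 m
robot covers 1.6000·1.6000 − ½·1.0000·1.6000² = 1.2800 m while stopping
human over T_r+T_s: 1.2000·(0.0600+1.6000) = 1.9920 m
C+Z_d+Z_r = 0.1200+0.0800+0.0050 = 0.2050 m
sum ≈ 0.0960+1.2800+1.9920+0.2050 ≈ 3.5730 m = S ✓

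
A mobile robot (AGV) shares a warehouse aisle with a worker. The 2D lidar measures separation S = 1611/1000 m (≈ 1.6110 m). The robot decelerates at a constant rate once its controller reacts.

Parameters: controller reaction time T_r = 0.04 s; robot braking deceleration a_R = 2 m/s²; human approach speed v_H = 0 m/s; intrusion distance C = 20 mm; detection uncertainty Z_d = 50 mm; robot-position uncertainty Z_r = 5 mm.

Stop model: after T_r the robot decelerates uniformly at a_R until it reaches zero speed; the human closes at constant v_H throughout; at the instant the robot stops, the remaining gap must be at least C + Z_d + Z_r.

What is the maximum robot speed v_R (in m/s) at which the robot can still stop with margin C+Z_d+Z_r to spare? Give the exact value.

v_R_max = 12/5 m/s = 2.4000 m/s

quadratic (1/4)·v² + (1/25)·v + (-192/125) = 0
  disc = (1/25)² − 4·(1/4)·(-192/125) = 961/625 ; √disc = 31/25
  v_R = (−(1/25) + 31/25) / (2·(1/4)) = 12/5 m/s
check:
stop time T_s = (12/5)/2 = 1.2000 s
reaction-phase robot travel = 2.4000·0.0400 = 0.0960 m
robot covers 2.4000·1.2000 − ½·2.0000·1.2000² = 1.4400 m while stopping
human closes 0.0000·1.2400 = 0.0000 m
margins: 0.0200+0.0500+0.0050 = 0.0750 m
sum ≈ 0.0960+1.4400+0.0000+0.0750 ≈ 1.6110 m = S ✓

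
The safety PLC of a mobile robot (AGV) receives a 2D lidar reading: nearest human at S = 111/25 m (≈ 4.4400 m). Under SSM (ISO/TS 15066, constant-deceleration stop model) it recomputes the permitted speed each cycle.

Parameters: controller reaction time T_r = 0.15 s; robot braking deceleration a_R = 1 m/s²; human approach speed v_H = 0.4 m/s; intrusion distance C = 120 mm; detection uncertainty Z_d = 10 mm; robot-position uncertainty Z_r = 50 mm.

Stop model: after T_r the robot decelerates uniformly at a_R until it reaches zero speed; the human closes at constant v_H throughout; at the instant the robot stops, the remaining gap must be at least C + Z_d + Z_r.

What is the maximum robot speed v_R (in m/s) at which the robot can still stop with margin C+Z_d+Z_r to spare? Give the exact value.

collect terms ⇒ (1/2)·v_R² + (11/20)·v_R + (-21/5) = 0
  disc = (11/20)² − 4·(1/2)·(-21/5) = 3481/400 ; √disc = 59/20
  v_R = (−(11/20) + 59/20) / (2·(1/2)) = 12/5 m/s
check:
stop time T_s = (12/5)/1 = 2.4000 s
robot in T_r: 2.4000·0.1500 = 0.3600 m
braking distance = 2.4000²/(2·1.0000) = 2.8800 m
person approaches 0.4000·(0.1500+2.4000) = 1.0200 m
C+Z_d+Z_r = 0.1200+0.0100+0.0500 = 0.1800 m
sum ≈ 0.3600+2.8800+1.0200+0.1800 ≈ 4.4400 m = S ✓

v_R_max = 12/5 m/s = 2.4000 m/s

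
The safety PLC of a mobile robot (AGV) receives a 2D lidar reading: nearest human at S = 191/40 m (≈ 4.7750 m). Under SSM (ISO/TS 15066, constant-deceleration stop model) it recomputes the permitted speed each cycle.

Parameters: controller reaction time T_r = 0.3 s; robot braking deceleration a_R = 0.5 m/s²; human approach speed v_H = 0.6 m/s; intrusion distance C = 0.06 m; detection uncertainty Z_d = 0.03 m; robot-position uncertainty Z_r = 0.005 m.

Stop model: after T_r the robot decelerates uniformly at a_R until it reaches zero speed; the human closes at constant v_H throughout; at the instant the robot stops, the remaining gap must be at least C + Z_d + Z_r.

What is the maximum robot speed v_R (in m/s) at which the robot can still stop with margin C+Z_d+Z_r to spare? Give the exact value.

v_R_max = 3/2 m/s = 1.5000 m/s

collect terms ⇒ (1)·v_R² + (3/2)·v_R + (-9/2) = 0
  disc = (3/2)² − 4·(1)·(-9/2) = 81/4 ; √disc = 9/2
  v_R = (−(3/2) + 9/2) / (2·(1)) = 3/2 m/s
check:
stop time T_s = (3/2)/(1/2) = 3.0000 s
robot in T_r: 1.5000·0.3000 = 0.4500 m
robot under decel: 1.5000²/(2·0.5000) = 2.2500 m
person approaches 0.6000·(0.3000+3.0000) = 1.9800 m
C+Z_d+Z_r = 0.0600+0.0300+0.0050 = 0.0950 m
sum ≈ 0.4500+2.2500+1.9800+0.0950 ≈ 4.7750 m = S ✓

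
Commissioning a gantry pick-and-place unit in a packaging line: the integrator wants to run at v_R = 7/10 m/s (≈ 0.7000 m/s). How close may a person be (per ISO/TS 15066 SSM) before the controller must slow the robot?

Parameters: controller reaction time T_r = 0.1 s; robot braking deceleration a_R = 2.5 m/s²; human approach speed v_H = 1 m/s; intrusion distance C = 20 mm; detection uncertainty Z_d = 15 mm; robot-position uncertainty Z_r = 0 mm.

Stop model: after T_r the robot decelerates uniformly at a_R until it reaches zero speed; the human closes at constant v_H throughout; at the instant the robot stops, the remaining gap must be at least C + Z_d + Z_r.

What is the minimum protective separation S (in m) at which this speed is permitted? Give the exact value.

S_min = 583/1000 m = 0.5830 m

T_s = v_R/a_R = (7/10)/(5/2) = 0.2800 s
reaction-phase robot travel = 0.7000·0.1000 = 0.0700 m
robot covers 0.7000·0.2800 − ½·2.5000·0.2800² = 0.0980 m while stopping
human over T_r+T_s: 1.0000·(0.1000+0.2800) = 0.3800 m
residual clearance needed = 0.0200+0.0150+0.0000 = 0.0350 m
S_min ≈ 0.0700+0.0980+0.3800+0.0350  ⇒  S_min = 583/1000 m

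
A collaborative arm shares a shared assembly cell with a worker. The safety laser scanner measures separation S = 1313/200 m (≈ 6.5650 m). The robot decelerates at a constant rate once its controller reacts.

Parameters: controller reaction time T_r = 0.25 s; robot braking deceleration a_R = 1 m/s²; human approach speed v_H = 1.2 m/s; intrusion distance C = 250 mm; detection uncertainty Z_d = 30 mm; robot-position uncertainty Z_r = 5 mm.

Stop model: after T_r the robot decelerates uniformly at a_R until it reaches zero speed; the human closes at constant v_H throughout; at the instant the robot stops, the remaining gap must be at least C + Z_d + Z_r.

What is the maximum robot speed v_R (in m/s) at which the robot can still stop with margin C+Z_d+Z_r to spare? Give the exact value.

v_R_max = 23/10 m/s = 2.3000 m/s

at the boundary: (1/2)·v² + (29/20)·v + (-299/50) = 0
  disc = (29/20)² − 4·(1/2)·(-299/50) = 225/16 ; √disc = 15/4
  v_R = (−(29/20) + 15/4) / (2·(1/2)) = 23/10 m/s
check:
braking lasts T_s = (23/10)/1 = 2.3000 s
robot in T_r: 2.3000·0.2500 = 0.5750 m
robot covers 2.3000·2.3000 − ½·1.0000·2.3000² = 2.6450 m while stopping
human closes 1.2000·2.5500 = 3.0600 m
residual clearance needed = 0.2500+0.0300+0.0050 = 0.2850 m
sum ≈ 0.5750+2.6450+3.0600+0.2850 ≈ 6.5650 m = S ✓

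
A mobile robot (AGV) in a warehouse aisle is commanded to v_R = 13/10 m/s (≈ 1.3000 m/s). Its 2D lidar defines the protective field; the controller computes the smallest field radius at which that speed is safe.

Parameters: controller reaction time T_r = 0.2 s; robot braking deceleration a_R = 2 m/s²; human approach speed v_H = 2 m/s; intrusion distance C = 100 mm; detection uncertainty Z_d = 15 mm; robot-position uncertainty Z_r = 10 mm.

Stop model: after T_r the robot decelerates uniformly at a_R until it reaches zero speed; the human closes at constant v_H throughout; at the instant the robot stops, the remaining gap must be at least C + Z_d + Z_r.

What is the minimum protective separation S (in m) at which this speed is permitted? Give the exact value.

stop time T_s = (13/10)/2 = 0.6500 s
robot covers v_R·T_r = 1.3000·0.2000 = 0.2600 m before braking
robot covers 1.3000·0.6500 − ½·2.0000·0.6500² = 0.4225 m while stopping
person approaches 2.0000·(0.2000+0.6500) = 1.7000 m
margins: 0.1000+0.0150+0.0100 = 0.1250 m
S_min ≈ 0.2600+0.4225+1.7000+0.1250  ⇒  S_min = 1003/400 m

S_min = 1003/400 m = 2.5075 m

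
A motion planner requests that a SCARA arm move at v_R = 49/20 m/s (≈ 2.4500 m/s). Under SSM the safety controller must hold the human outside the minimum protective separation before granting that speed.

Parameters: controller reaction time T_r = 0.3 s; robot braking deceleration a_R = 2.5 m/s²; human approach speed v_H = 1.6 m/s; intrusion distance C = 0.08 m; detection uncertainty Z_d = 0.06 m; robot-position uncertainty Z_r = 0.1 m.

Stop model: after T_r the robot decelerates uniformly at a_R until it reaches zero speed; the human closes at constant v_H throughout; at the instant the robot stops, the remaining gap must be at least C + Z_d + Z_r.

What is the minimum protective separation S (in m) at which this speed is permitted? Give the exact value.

S_min = 8447/2000 m = 4.2235 m

braking lasts T_s = (49/20)/(5/2) = 0.9800 s
robot in T_r: 2.4500·0.3000 = 0.7350 m
robot covers 2.4500·0.9800 − ½·2.5000·0.9800² = 1.2005 m while stopping
human closes 1.6000·1.2800 = 2.0480 m
C+Z_d+Z_r = 0.0800+0.0600+0.1000 = 0.2400 m
S_min ≈ 0.7350+1.2005+2.0480+0.2400  ⇒  S_min = 8447/2000 m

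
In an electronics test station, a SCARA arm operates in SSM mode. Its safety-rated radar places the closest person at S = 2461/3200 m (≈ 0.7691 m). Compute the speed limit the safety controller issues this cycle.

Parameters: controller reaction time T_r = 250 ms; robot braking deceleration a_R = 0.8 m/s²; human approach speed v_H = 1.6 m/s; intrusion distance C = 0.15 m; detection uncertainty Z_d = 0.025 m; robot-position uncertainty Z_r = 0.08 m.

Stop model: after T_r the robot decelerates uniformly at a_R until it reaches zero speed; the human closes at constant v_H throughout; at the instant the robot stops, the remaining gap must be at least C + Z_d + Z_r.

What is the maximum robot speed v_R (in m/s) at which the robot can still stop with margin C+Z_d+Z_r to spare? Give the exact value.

at the boundary: (5/8)·v² + (9/4)·v + (-73/640) = 0
  disc = (9/4)² − 4·(5/8)·(-73/640) = 1369/256 ; √disc = 37/16
  v_R = (−(9/4) + 37/16) / (2·(5/8)) = 1/20 m/s
check:
T_s = v_R/a_R = (1/20)/(4/5) = 0.0625 s
robot in T_r: 0.0500·0.2500 = 0.0125 m
braking distance = 0.0500²/(2·0.8000) = 0.0016 m
person approaches 1.6000·(0.2500+0.0625) = 0.5000 m
C+Z_d+Z_r = 0.1500+0.0250+0.0800 = 0.2550 m
sum ≈ 0.0125+0.0016+0.5000+0.2550 ≈ 0.7691 m = S ✓

v_R_max = 1/20 m/s = 0.0500 m/s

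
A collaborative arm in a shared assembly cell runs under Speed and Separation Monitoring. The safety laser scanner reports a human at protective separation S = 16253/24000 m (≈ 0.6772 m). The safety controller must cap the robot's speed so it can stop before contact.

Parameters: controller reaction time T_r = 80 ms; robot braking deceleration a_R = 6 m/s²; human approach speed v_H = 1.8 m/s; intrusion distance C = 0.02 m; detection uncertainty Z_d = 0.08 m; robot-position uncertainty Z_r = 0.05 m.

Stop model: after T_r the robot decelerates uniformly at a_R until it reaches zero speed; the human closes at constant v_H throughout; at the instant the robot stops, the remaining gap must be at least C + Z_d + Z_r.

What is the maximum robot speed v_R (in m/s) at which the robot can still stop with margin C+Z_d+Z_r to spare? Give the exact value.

v_R_max = 17/20 m/s = 0.8500 m/s

at the boundary: (1/12)·v² + (19/50)·v + (-9197/24000) = 0
  disc = (19/50)² − 4·(1/12)·(-9197/24000) = 97969/360000 ; √disc = 313/600
  v_R = (−(19/50) + 313/600) / (2·(1/12)) = 17/20 m/s
check:
stop time T_s = (17/20)/6 = 0.1417 s
robot in T_r: 0.8500·0.0800 = 0.0680 m
robot under decel: 0.8500²/(2·6.0000) = 0.0602 m
human closes 1.8000·0.2217 = 0.3990 m
residual clearance needed = 0.0200+0.0800+0.0500 = 0.1500 m
sum ≈ 0.0680+0.0602+0.3990+0.1500 ≈ 0.6772 m = S ✓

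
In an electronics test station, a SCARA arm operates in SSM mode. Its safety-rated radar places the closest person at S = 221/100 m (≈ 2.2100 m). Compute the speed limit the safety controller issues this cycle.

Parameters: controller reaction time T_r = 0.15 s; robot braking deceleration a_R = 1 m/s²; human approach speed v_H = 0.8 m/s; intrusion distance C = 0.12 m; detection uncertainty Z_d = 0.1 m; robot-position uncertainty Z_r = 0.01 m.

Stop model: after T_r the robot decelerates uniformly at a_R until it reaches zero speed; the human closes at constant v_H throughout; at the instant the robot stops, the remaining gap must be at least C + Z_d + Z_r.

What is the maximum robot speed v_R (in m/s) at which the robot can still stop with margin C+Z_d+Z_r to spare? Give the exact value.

v_R_max = 6/5 m/s = 1.2000 m/s

quadratic (1/2)·v² + (19/20)·v + (-93/50) = 0
  disc = (19/20)² − 4·(1/2)·(-93/50) = 1849/400 ; √disc = 43/20
  v_R = (−(19/20) + 43/20) / (2·(1/2)) = 6/5 m/s
check:
stop time T_s = (6/5)/1 = 1.2000 s
robot in T_r: 1.2000·0.1500 = 0.1800 m
braking distance = 1.2000²/(2·1.0000) = 0.7200 m
human over T_r+T_s: 0.8000·(0.1500+1.2000) = 1.0800 m
margins: 0.1200+0.1000+0.0100 = 0.2300 m
sum ≈ 0.1800+0.7200+1.0800+0.2300 ≈ 2.2100 m = S ✓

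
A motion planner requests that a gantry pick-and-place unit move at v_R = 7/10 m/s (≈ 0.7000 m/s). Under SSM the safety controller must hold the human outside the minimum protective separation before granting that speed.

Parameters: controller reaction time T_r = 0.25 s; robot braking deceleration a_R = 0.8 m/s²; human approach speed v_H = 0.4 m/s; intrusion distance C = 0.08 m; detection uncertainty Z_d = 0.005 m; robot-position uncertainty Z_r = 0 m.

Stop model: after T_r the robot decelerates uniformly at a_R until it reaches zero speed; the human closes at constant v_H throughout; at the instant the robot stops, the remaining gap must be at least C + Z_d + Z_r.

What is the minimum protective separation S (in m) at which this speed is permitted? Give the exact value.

S_min = 813/800 m = 1.0163 m

braking lasts T_s = (7/10)/(4/5) = 0.8750 s
robot in T_r: 0.7000·0.2500 = 0.1750 m
robot under decel: 0.7000²/(2·0.8000) = 0.3063 m
human over T_r+T_s: 0.4000·(0.2500+0.8750) = 0.4500 m
C+Z_d+Z_r = 0.0800+0.0050+0.0000 = 0.0850 m
S_min ≈ 0.1750+0.3063+0.4500+0.0850  ⇒  S_min = 813/800 m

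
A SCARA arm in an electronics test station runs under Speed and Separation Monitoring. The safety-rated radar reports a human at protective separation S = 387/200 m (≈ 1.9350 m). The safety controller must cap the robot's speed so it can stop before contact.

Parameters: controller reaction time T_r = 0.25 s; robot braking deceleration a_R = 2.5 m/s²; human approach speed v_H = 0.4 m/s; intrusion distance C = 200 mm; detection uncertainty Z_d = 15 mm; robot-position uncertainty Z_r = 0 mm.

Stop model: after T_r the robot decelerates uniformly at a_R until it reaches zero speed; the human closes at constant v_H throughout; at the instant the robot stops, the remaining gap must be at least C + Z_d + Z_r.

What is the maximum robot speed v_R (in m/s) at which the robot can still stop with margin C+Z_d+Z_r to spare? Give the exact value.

v_R_max = 2 m/s = 2.0000 m/s

at the boundary: (1/5)·v² + (41/100)·v + (-81/50) = 0
  disc = (41/100)² − 4·(1/5)·(-81/50) = 14641/10000 ; √disc = 121/100
  v_R = (−(41/100) + 121/100) / (2·(1/5)) = 2 m/s
check:
T_s = v_R/a_R = 2/(5/2) = 0.8000 s
reaction-phase robot travel = 2.0000·0.2500 = 0.5000 m
robot covers 2.0000·0.8000 − ½·2.5000·0.8000² = 0.8000 m while stopping
human closes 0.4000·1.0500 = 0.4200 m
C+Z_d+Z_r = 0.2000+0.0150+0.0000 = 0.2150 m
sum ≈ 0.5000+0.8000+0.4200+0.2150 ≈ 1.9350 m = S ✓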